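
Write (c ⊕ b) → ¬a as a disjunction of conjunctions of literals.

(c ⊕ b) → ¬a
⇔ ¬(c ⊕ b) ∨ ¬a   [eliminate →]
⇔ ¬((c ∧ ¬b) ∨ (¬c ∧ b)) ∨ ¬a   [expand ⊕]
⇔ (¬(c ∧ ¬b) ∧ ¬(¬c ∧ b)) ∨ ¬a   [De Morgan]
⇔ ((¬c ∨ ¬¬b) ∧ ¬(¬c ∧ b)) ∨ ¬a   [De Morgan]
⇔ ((¬c ∨ b) ∧ ¬(¬c ∧ b)) ∨ ¬a   [double negation]
⇔ ((¬c ∨ b) ∧ (¬¬c ∨ ¬b)) ∨ ¬a   [De Morgan]
⇔ ((¬c ∨ b) ∧ (c ∨ ¬b)) ∨ ¬a   [double negation]
⇔ (¬c ∧ c) ∨ (¬c ∧ ¬b) ∨ (b ∧ c) ∨ (b ∧ ¬b) ∨ ¬a   [distribute ∧ over ∨]
⇔ (¬c ∧ ¬b) ∨ (b ∧ c) ∨ ¬a   [simplify]

(¬c ∧ ¬b) ∨ (b ∧ c) ∨ ¬a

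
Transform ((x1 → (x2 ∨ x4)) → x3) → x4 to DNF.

((x1 → (x2 ∨ x4)) → x3) → x4
≡ ¬((x1 → (x2 ∨ x4)) → x3) ∨ x4   (eliminate →)
≡ ¬(¬(x1 → (x2 ∨ x4)) ∨ x3) ∨ x4   (eliminate →)
≡ ¬(¬(¬x1 ∨ x2 ∨ x4) ∨ x3) ∨ x4   (eliminate →)
≡ (¬¬(¬x1 ∨ x2 ∨ x4) ∧ ¬x3) ∨ x4   (De Morgan)
≡ ((¬x1 ∨ x2 ∨ x4) ∧ ¬x3) ∨ x4   (double negation)
≡ (¬x1 ∧ ¬x3) ∨ (x2 ∧ ¬x3) ∨ (x4 ∧ ¬x3) ∨ x4   (distribute ∧ over ∨)
≡ (¬x1 ∧ ¬x3) ∨ (x2 ∧ ¬x3) ∨ x4   (simplify)

(¬x1 ∧ ¬x3) ∨ (x2 ∧ ¬x3) ∨ x4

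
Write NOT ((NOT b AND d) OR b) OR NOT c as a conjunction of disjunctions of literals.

(b OR NOT d OR NOT c) AND (NOT b OR NOT c)

NOT ((NOT b AND d) OR b) OR NOT c
⇔ (NOT (NOT b AND d) AND NOT b) OR NOT c   (De Morgan)
⇔ ((NOT NOT b OR NOT d) AND NOT b) OR NOT c   (De Morgan)
⇔ ((b OR NOT d) AND NOT b) OR NOT c   (double negation)
⇔ (b OR NOT d OR NOT c) AND (NOT b OR NOT c)   (distribute OR over AND)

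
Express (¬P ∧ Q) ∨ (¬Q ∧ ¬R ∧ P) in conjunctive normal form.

(¬P ∧ Q) ∨ (¬Q ∧ ¬R ∧ P)
⇔ (¬P ∨ ¬Q) ∧ (¬P ∨ ¬R) ∧ (¬P ∨ P) ∧ (Q ∨ ¬Q) ∧ (Q ∨ ¬R) ∧ (Q ∨ P)   [distribute ∨ over ∧]
⇔ (¬P ∨ ¬Q) ∧ (¬P ∨ ¬R) ∧ (Q ∨ ¬R) ∧ (Q ∨ P)   [simplify]

(¬P ∨ ¬Q) ∧ (¬P ∨ ¬R) ∧ (Q ∨ ¬R) ∧ (Q ∨ P)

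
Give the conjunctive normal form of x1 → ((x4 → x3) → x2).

(¬x1 ∨ x4 ∨ x2) ∧ (¬x1 ∨ ¬x3 ∨ x2)

x1 → ((x4 → x3) → x2)
= ¬x1 ∨ ((x4 → x3) → x2)   (eliminate →)
= ¬x1 ∨ ¬(x4 → x3) ∨ x2   (eliminate →)
= ¬x1 ∨ ¬(¬x4 ∨ x3) ∨ x2   (eliminate →)
= ¬x1 ∨ (¬¬x4 ∧ ¬x3) ∨ x2   (De Morgan)
= ¬x1 ∨ (x4 ∧ ¬x3) ∨ x2   (double negation)
= (¬x1 ∨ x4 ∨ x2) ∧ (¬x1 ∨ ¬x3 ∨ x2)   (distribute ∨ over ∧)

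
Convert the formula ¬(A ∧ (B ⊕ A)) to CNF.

¬(A ∧ (B ⊕ A))
⇔ ¬(A ∧ (B ∨ A) ∧ ¬(B ∧ A))   — expand ⊕
⇔ ¬A ∨ ¬(B ∨ A) ∨ ¬¬(B ∧ A)   — De Morgan
⇔ ¬A ∨ (¬B ∧ ¬A) ∨ ¬¬(B ∧ A)   — De Morgan
⇔ ¬A ∨ (¬B ∧ ¬A) ∨ (B ∧ A)   — double negation
⇔ (¬A ∨ ¬B ∨ B) ∧ (¬A ∨ ¬B ∨ A) ∧ (¬A ∨ ¬A ∨ B) ∧ (¬A ∨ ¬A ∨ A)   — distribute ∨ over ∧
⇔ ¬A ∨ B   — simplify

¬A ∨ B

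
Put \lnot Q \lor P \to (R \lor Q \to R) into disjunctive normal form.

Q \land \lnot P \lor \lnot R \land \lnot Q \lor R

\lnot Q \lor P \to (R \lor Q \to R)
⇔ \lnot (\lnot Q \lor P) \lor (R \lor Q \to R)   [eliminate \to]
⇔ \lnot (\lnot Q \lor P) \lor \lnot (R \lor Q) \lor R   [eliminate \to]
⇔ \lnot \lnot Q \land \lnot P \lor \lnot (R \lor Q) \lor R   [De Morgan]
⇔ Q \land \lnot P \lor \lnot (R \lor Q) \lor R   [double negation]
⇔ Q \land \lnot P \lor \lnot R \land \lnot Q \lor R   [De Morgan]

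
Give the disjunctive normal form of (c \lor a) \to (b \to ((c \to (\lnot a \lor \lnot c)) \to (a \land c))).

(\lnot c \land \lnot a) \lor \lnot b \lor (c \land a)

(c \lor a) \to (b \to ((c \to (\lnot a \lor \lnot c)) \to (a \land c)))
= \lnot (c \lor a) \lor (b \to ((c \to (\lnot a \lor \lnot c)) \to (a \land c)))   (eliminate \to)
= \lnot (c \lor a) \lor \lnot b \lor ((c \to (\lnot a \lor \lnot c)) \to (a \land c))   (eliminate \to)
= \lnot (c \lor a) \lor \lnot b \lor \lnot (c \to (\lnot a \lor \lnot c)) \lor (a \land c)   (eliminate \to)
= \lnot (c \lor a) \lor \lnot b \lor \lnot (\lnot c \lor \lnot a \lor \lnot c) \lor (a \land c)   (eliminate \to)
= (\lnot c \land \lnot a) \lor \lnot b \lor \lnot (\lnot c \lor \lnot a \lor \lnot c) \lor (a \land c)   (De Morgan)
= (\lnot c \land \lnot a) \lor \lnot b \lor (\lnot \lnot c \land \lnot \lnot a \land \lnot \lnot c) \lor (a \land c)   (De Morgan)
= (\lnot c \land \lnot a) \lor \lnot b \lor (c \land \lnot \lnot a \land \lnot \lnot c) \lor (a \land c)   (double negation)
= (\lnot c \land \lnot a) \lor \lnot b \lor (c \land a \land \lnot \lnot c) \lor (a \land c)   (double negation)
= (\lnot c \land \lnot a) \lor \lnot b \lor (c \land a \land c) \lor (a \land c)   (double negation)
= (\lnot c \land \lnot a) \lor \lnot b \lor (c \land a)   (simplify)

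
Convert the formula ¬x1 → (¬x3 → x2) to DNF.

¬x1 → (¬x3 → x2)
≡ ¬¬x1 ∨ (¬x3 → x2)   [eliminate →]
≡ ¬¬x1 ∨ ¬¬x3 ∨ x2   [eliminate →]
≡ x1 ∨ ¬¬x3 ∨ x2   [double negation]
≡ x1 ∨ x3 ∨ x2   [double negation]

x1 ∨ x3 ∨ x2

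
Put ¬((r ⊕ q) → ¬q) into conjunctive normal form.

(¬r ∨ ¬q) ∧ q

¬((r ⊕ q) → ¬q)
≡ ¬(¬(r ⊕ q) ∨ ¬q)   [eliminate →]
≡ ¬(¬((r ∨ q) ∧ ¬(r ∧ q)) ∨ ¬q)   [expand ⊕]
≡ ¬¬((r ∨ q) ∧ ¬(r ∧ q)) ∧ ¬¬q   [De Morgan]
≡ (r ∨ q) ∧ ¬(r ∧ q) ∧ ¬¬q   [double negation]
≡ (r ∨ q) ∧ (¬r ∨ ¬q) ∧ ¬¬q   [De Morgan]
≡ (r ∨ q) ∧ (¬r ∨ ¬q) ∧ q   [double negation]
≡ (¬r ∨ ¬q) ∧ q   [simplify]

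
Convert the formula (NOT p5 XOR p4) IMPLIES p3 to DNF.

(p5 AND NOT p4) OR (p4 AND NOT p5) OR p3

(NOT p5 XOR p4) IMPLIES p3
≡ NOT (NOT p5 XOR p4) OR p3
≡ NOT ((NOT p5 AND NOT p4) OR (NOT NOT p5 AND p4)) OR p3
≡ (NOT (NOT p5 AND NOT p4) AND NOT (NOT NOT p5 AND p4)) OR p3
≡ ((NOT NOT p5 OR NOT NOT p4) AND NOT (NOT NOT p5 AND p4)) OR p3
≡ ((p5 OR NOT NOT p4) AND NOT (NOT NOT p5 AND p4)) OR p3
≡ ((p5 OR p4) AND NOT (NOT NOT p5 AND p4)) OR p3
≡ ((p5 OR p4) AND (NOT NOT NOT p5 OR NOT p4)) OR p3
≡ ((p5 OR p4) AND (NOT p5 OR NOT p4)) OR p3
≡ (p5 AND NOT p5) OR (p5 AND NOT p4) OR (p4 AND NOT p5) OR (p4 AND NOT p4) OR p3
≡ (p5 AND NOT p4) OR (p4 AND NOT p5) OR p3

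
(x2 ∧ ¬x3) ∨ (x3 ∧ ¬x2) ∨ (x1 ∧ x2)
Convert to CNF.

(x2 ∧ ¬x3) ∨ (x3 ∧ ¬x2) ∨ (x1 ∧ x2)
≡ (x2 ∨ x3 ∨ x1) ∧ (x2 ∨ x3 ∨ x2) ∧ (x2 ∨ ¬x2 ∨ x1) ∧ (x2 ∨ ¬x2 ∨ x2) ∧ (¬x3 ∨ x3 ∨ x1) ∧ (¬x3 ∨ x3 ∨ x2) ∧ (¬x3 ∨ ¬x2 ∨ x1) ∧ (¬x3 ∨ ¬x2 ∨ x2)   [distribute ∨ over ∧]
≡ (x2 ∨ x3) ∧ (¬x3 ∨ ¬x2 ∨ x1)   [simplify]

(x2 ∨ x3) ∧ (¬x3 ∨ ¬x2 ∨ x1)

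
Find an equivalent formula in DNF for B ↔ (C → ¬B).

¬C ∧ B

B ↔ (C → ¬B)
≡ (B → (C → ¬B)) ∧ ((C → ¬B) → B)   [eliminate ↔]
≡ (¬B ∨ (C → ¬B)) ∧ ((C → ¬B) → B)   [eliminate →]
≡ (¬B ∨ ¬C ∨ ¬B) ∧ ((C → ¬B) → B)   [eliminate →]
≡ (¬B ∨ ¬C ∨ ¬B) ∧ (¬(C → ¬B) ∨ B)   [eliminate →]
≡ (¬B ∨ ¬C ∨ ¬B) ∧ (¬(¬C ∨ ¬B) ∨ B)   [eliminate →]
≡ (¬B ∨ ¬C ∨ ¬B) ∧ ((¬¬C ∧ ¬¬B) ∨ B)   [De Morgan]
≡ (¬B ∨ ¬C ∨ ¬B) ∧ ((C ∧ ¬¬B) ∨ B)   [double negation]
≡ (¬B ∨ ¬C ∨ ¬B) ∧ ((C ∧ B) ∨ B)   [double negation]
≡ (¬B ∧ C ∧ B) ∨ (¬B ∧ B) ∨ (¬C ∧ C ∧ B) ∨ (¬C ∧ B) ∨ (¬B ∧ C ∧ B) ∨ (¬B ∧ B)   [distribute ∧ over ∨]
≡ ¬C ∧ B   [simplify]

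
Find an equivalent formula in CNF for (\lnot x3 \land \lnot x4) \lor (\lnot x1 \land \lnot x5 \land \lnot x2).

(\lnot x3 \lor \lnot x1) \land (\lnot x3 \lor \lnot x5) \land (\lnot x3 \lor \lnot x2) \land (\lnot x4 \lor \lnot x1) \land (\lnot x4 \lor \lnot x5) \land (\lnot x4 \lor \lnot x2)

(\lnot x3 \land \lnot x4) \lor (\lnot x1 \land \lnot x5 \land \lnot x2)
= (\lnot x3 \lor \lnot x1) \land (\lnot x3 \lor \lnot x5) \land (\lnot x3 \lor \lnot x2) \land (\lnot x4 \lor \lnot x1) \land (\lnot x4 \lor \lnot x5) \land (\lnot x4 \lor \lnot x2)   [distribute \lor over \land]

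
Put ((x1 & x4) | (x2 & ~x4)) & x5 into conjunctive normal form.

(x1 | x2) & (x1 | ~x4) & (x4 | x2) & x5

((x1 & x4) | (x2 & ~x4)) & x5
≡ (x1 | x2) & (x1 | ~x4) & (x4 | x2) & (x4 | ~x4) & x5   (distribute | over &)
≡ (x1 | x2) & (x1 | ~x4) & (x4 | x2) & x5   (simplify)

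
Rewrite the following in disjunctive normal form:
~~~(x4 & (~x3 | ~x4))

~~~(x4 & (~x3 | ~x4))
≡ ~(x4 & (~x3 | ~x4))   [double negation]
≡ ~x4 | ~(~x3 | ~x4)   [De Morgan]
≡ ~x4 | (~~x3 & ~~x4)   [De Morgan]
≡ ~x4 | (x3 & ~~x4)   [double negation]
≡ ~x4 | (x3 & x4)   [double negation]

~x4 | (x3 & x4)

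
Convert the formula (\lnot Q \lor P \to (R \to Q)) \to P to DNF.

(\lnot Q \lor P \to (R \to Q)) \to P
⇔ \lnot (\lnot Q \lor P \to (R \to Q)) \lor P   — eliminate \to
⇔ \lnot (\lnot (\lnot Q \lor P) \lor (R \to Q)) \lor P   — eliminate \to
⇔ \lnot (\lnot (\lnot Q \lor P) \lor \lnot R \lor Q) \lor P   — eliminate \to
⇔ \lnot \lnot (\lnot Q \lor P) \land \lnot \lnot R \land \lnot Q \lor P   — De Morgan
⇔ (\lnot Q \lor P) \land \lnot \lnot R \land \lnot Q \lor P   — double negation
⇔ (\lnot Q \lor P) \land R \land \lnot Q \lor P   — double negation
⇔ \lnot Q \land R \land \lnot Q \lor P \land R \land \lnot Q \lor P   — distribute \land over \lor
⇔ \lnot Q \land R \lor P   — simplify

\lnot Q \land R \lor P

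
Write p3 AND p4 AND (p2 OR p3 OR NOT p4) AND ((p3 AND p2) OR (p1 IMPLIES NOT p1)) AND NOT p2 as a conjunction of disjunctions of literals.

p3 AND p4 AND (p2 OR NOT p1) AND NOT p2

p3 AND p4 AND (p2 OR p3 OR NOT p4) AND ((p3 AND p2) OR (p1 IMPLIES NOT p1)) AND NOT p2
≡ p3 AND p4 AND (p2 OR p3 OR NOT p4) AND ((p3 AND p2) OR NOT p1 OR NOT p1) AND NOT p2
≡ p3 AND p4 AND (p2 OR p3 OR NOT p4) AND (p3 OR NOT p1 OR NOT p1) AND (p2 OR NOT p1 OR NOT p1) AND NOT p2
≡ p3 AND p4 AND (p2 OR NOT p1) AND NOT p2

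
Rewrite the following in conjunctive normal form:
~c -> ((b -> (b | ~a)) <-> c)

(c | b) & (c | ~b) & (c | a)

~c -> ((b -> (b | ~a)) <-> c)
= ~~c | ((b -> (b | ~a)) <-> c)   [eliminate ->]
= ~~c | (((b -> (b | ~a)) -> c) & (c -> (b -> (b | ~a))))   [eliminate <->]
= ~~c | ((~(b -> (b | ~a)) | c) & (c -> (b -> (b | ~a))))   [eliminate ->]
= ~~c | ((~(~b | b | ~a) | c) & (c -> (b -> (b | ~a))))   [eliminate ->]
= ~~c | ((~(~b | b | ~a) | c) & (~c | (b -> (b | ~a))))   [eliminate ->]
= ~~c | ((~(~b | b | ~a) | c) & (~c | ~b | b | ~a))   [eliminate ->]
= c | ((~(~b | b | ~a) | c) & (~c | ~b | b | ~a))   [double negation]
= c | (((~~b & ~b & ~~a) | c) & (~c | ~b | b | ~a))   [De Morgan]
= c | (((b & ~b & ~~a) | c) & (~c | ~b | b | ~a))   [double negation]
= c | (((b & ~b & a) | c) & (~c | ~b | b | ~a))   [double negation]
= (c | b | c) & (c | ~b | c) & (c | a | c) & (c | ~c | ~b | b | ~a)   [distribute | over &]
= (c | b) & (c | ~b) & (c | a)   [simplify]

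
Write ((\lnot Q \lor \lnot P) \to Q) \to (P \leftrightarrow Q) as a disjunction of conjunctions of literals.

((\lnot Q \lor \lnot P) \to Q) \to (P \leftrightarrow Q)
≡ \lnot ((\lnot Q \lor \lnot P) \to Q) \lor (P \leftrightarrow Q)   — eliminate \to
≡ \lnot (\lnot (\lnot Q \lor \lnot P) \lor Q) \lor (P \leftrightarrow Q)   — eliminate \to
≡ \lnot (\lnot (\lnot Q \lor \lnot P) \lor Q) \lor ((P \to Q) \land (Q \to P))   — eliminate \leftrightarrow
≡ \lnot (\lnot (\lnot Q \lor \lnot P) \lor Q) \lor ((\lnot P \lor Q) \land (Q \to P))   — eliminate \to
≡ \lnot (\lnot (\lnot Q \lor \lnot P) \lor Q) \lor ((\lnot P \lor Q) \land (\lnot Q \lor P))   — eliminate \to
≡ (\lnot \lnot (\lnot Q \lor \lnot P) \land \lnot Q) \lor ((\lnot P \lor Q) \land (\lnot Q \lor P))   — De Morgan
≡ ((\lnot Q \lor \lnot P) \land \lnot Q) \lor ((\lnot P \lor Q) \land (\lnot Q \lor P))   — double negation
≡ (\lnot Q \land \lnot Q) \lor (\lnot P \land \lnot Q) \lor (\lnot P \land \lnot Q) \lor (\lnot P \land P) \lor (Q \land \lnot Q) \lor (Q \land P)   — distribute \land over \lor
≡ \lnot Q \lor (Q \land P)   — simplify

\lnot Q \lor (Q \land P)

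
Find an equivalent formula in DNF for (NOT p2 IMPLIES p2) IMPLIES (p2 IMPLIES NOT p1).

NOT p2 OR NOT p1

(NOT p2 IMPLIES p2) IMPLIES (p2 IMPLIES NOT p1)
= NOT (NOT p2 IMPLIES p2) OR (p2 IMPLIES NOT p1)   [eliminate IMPLIES]
= NOT (NOT NOT p2 OR p2) OR (p2 IMPLIES NOT p1)   [eliminate IMPLIES]
= NOT (NOT NOT p2 OR p2) OR NOT p2 OR NOT p1   [eliminate IMPLIES]
= (NOT NOT NOT p2 AND NOT p2) OR NOT p2 OR NOT p1   [De Morgan]
= (NOT p2 AND NOT p2) OR NOT p2 OR NOT p1   [double negation]
= NOT p2 OR NOT p1   [simplify]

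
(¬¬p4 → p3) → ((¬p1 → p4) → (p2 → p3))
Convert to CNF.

(¬¬p4 → p3) → ((¬p1 → p4) → (p2 → p3))
⇔ ¬(¬¬p4 → p3) ∨ ((¬p1 → p4) → (p2 → p3))   — eliminate →
⇔ ¬(¬¬¬p4 ∨ p3) ∨ ((¬p1 → p4) → (p2 → p3))   — eliminate →
⇔ ¬(¬¬¬p4 ∨ p3) ∨ ¬(¬p1 → p4) ∨ (p2 → p3)   — eliminate →
⇔ ¬(¬¬¬p4 ∨ p3) ∨ ¬(¬¬p1 ∨ p4) ∨ (p2 → p3)   — eliminate →
⇔ ¬(¬¬¬p4 ∨ p3) ∨ ¬(¬¬p1 ∨ p4) ∨ ¬p2 ∨ p3   — eliminate →
⇔ (¬¬¬¬p4 ∧ ¬p3) ∨ ¬(¬¬p1 ∨ p4) ∨ ¬p2 ∨ p3   — De Morgan
⇔ (¬¬p4 ∧ ¬p3) ∨ ¬(¬¬p1 ∨ p4) ∨ ¬p2 ∨ p3   — double negation
⇔ (p4 ∧ ¬p3) ∨ ¬(¬¬p1 ∨ p4) ∨ ¬p2 ∨ p3   — double negation
⇔ (p4 ∧ ¬p3) ∨ (¬¬¬p1 ∧ ¬p4) ∨ ¬p2 ∨ p3   — De Morgan
⇔ (p4 ∧ ¬p3) ∨ (¬p1 ∧ ¬p4) ∨ ¬p2 ∨ p3   — double negation
⇔ (p4 ∨ ¬p1 ∨ ¬p2 ∨ p3) ∧ (p4 ∨ ¬p4 ∨ ¬p2 ∨ p3) ∧ (¬p3 ∨ ¬p1 ∨ ¬p2 ∨ p3) ∧ (¬p3 ∨ ¬p4 ∨ ¬p2 ∨ p3)   — distribute ∨ over ∧
⇔ p4 ∨ ¬p1 ∨ ¬p2 ∨ p3   — simplify

p4 ∨ ¬p1 ∨ ¬p2 ∨ p3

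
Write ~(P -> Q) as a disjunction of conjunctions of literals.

P & ~Q

~(P -> Q)
≡ ~(~P | Q)   [eliminate ->]
≡ ~~P & ~Q   [De Morgan]
≡ P & ~Q   [double negation]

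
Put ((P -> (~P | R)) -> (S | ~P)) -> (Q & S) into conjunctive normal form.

(~P | R | Q) & (~P | R | S) & (~S | Q) & (P | Q) & (P | S)

((P -> (~P | R)) -> (S | ~P)) -> (Q & S)
≡ ~((P -> (~P | R)) -> (S | ~P)) | (Q & S)   (eliminate ->)
≡ ~(~(P -> (~P | R)) | S | ~P) | (Q & S)   (eliminate ->)
≡ ~(~(~P | ~P | R) | S | ~P) | (Q & S)   (eliminate ->)
≡ (~~(~P | ~P | R) & ~S & ~~P) | (Q & S)   (De Morgan)
≡ ((~P | ~P | R) & ~S & ~~P) | (Q & S)   (double negation)
≡ ((~P | ~P | R) & ~S & P) | (Q & S)   (double negation)
≡ (~P | ~P | R | Q) & (~P | ~P | R | S) & (~S | Q) & (~S | S) & (P | Q) & (P | S)   (distribute | over &)
≡ (~P | R | Q) & (~P | R | S) & (~S | Q) & (P | Q) & (P | S)   (simplify)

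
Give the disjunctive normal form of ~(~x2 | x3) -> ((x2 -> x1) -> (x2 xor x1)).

~(~x2 | x3) -> ((x2 -> x1) -> (x2 xor x1))
≡ ~~(~x2 | x3) | ((x2 -> x1) -> (x2 xor x1))
≡ ~~(~x2 | x3) | ~(x2 -> x1) | (x2 xor x1)
≡ ~~(~x2 | x3) | ~(~x2 | x1) | (x2 xor x1)
≡ ~~(~x2 | x3) | ~(~x2 | x1) | (x2 & ~x1) | (~x2 & x1)
≡ ~x2 | x3 | ~(~x2 | x1) | (x2 & ~x1) | (~x2 & x1)
≡ ~x2 | x3 | (~~x2 & ~x1) | (x2 & ~x1) | (~x2 & x1)
≡ ~x2 | x3 | (x2 & ~x1) | (x2 & ~x1) | (~x2 & x1)
≡ ~x2 | x3 | (x2 & ~x1)

~x2 | x3 | (x2 & ~x1)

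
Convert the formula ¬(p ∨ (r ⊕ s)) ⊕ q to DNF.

(¬p ∧ ¬r ∧ ¬s ∧ ¬q) ∨ (¬p ∧ s ∧ r ∧ ¬q) ∨ (p ∧ q) ∨ (r ∧ ¬s ∧ q) ∨ (¬r ∧ s ∧ q)

¬(p ∨ (r ⊕ s)) ⊕ q
⇔ (¬(p ∨ (r ⊕ s)) ∧ ¬q) ∨ (¬¬(p ∨ (r ⊕ s)) ∧ q)   [expand ⊕]
⇔ (¬(p ∨ (r ∧ ¬s) ∨ (¬r ∧ s)) ∧ ¬q) ∨ (¬¬(p ∨ (r ⊕ s)) ∧ q)   [expand ⊕]
⇔ (¬(p ∨ (r ∧ ¬s) ∨ (¬r ∧ s)) ∧ ¬q) ∨ (¬¬(p ∨ (r ∧ ¬s) ∨ (¬r ∧ s)) ∧ q)   [expand ⊕]
⇔ (¬p ∧ ¬(r ∧ ¬s) ∧ ¬(¬r ∧ s) ∧ ¬q) ∨ (¬¬(p ∨ (r ∧ ¬s) ∨ (¬r ∧ s)) ∧ q)   [De Morgan]
⇔ (¬p ∧ (¬r ∨ ¬¬s) ∧ ¬(¬r ∧ s) ∧ ¬q) ∨ (¬¬(p ∨ (r ∧ ¬s) ∨ (¬r ∧ s)) ∧ q)   [De Morgan]
⇔ (¬p ∧ (¬r ∨ s) ∧ ¬(¬r ∧ s) ∧ ¬q) ∨ (¬¬(p ∨ (r ∧ ¬s) ∨ (¬r ∧ s)) ∧ q)   [double negation]
⇔ (¬p ∧ (¬r ∨ s) ∧ (¬¬r ∨ ¬s) ∧ ¬q) ∨ (¬¬(p ∨ (r ∧ ¬s) ∨ (¬r ∧ s)) ∧ q)   [De Morgan]
⇔ (¬p ∧ (¬r ∨ s) ∧ (r ∨ ¬s) ∧ ¬q) ∨ (¬¬(p ∨ (r ∧ ¬s) ∨ (¬r ∧ s)) ∧ q)   [double negation]
⇔ (¬p ∧ (¬r ∨ s) ∧ (r ∨ ¬s) ∧ ¬q) ∨ ((p ∨ (r ∧ ¬s) ∨ (¬r ∧ s)) ∧ q)   [double negation]
⇔ (¬p ∧ ¬r ∧ r ∧ ¬q) ∨ (¬p ∧ ¬r ∧ ¬s ∧ ¬q) ∨ (¬p ∧ s ∧ r ∧ ¬q) ∨ (¬p ∧ s ∧ ¬s ∧ ¬q) ∨ (p ∧ q) ∨ (r ∧ ¬s ∧ q) ∨ (¬r ∧ s ∧ q)   [distribute ∧ over ∨]
⇔ (¬p ∧ ¬r ∧ ¬s ∧ ¬q) ∨ (¬p ∧ s ∧ r ∧ ¬q) ∨ (p ∧ q) ∨ (r ∧ ¬s ∧ q) ∨ (¬r ∧ s ∧ q)   [simplify]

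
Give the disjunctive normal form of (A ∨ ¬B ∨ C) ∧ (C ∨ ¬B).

(A ∨ ¬B ∨ C) ∧ (C ∨ ¬B)
≡ (A ∧ C) ∨ (A ∧ ¬B) ∨ (¬B ∧ C) ∨ (¬B ∧ ¬B) ∨ (C ∧ C) ∨ (C ∧ ¬B)
≡ ¬B ∨ C

¬B ∨ C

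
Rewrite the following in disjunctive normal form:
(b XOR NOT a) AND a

(b XOR NOT a) AND a
⇔ ((b AND NOT NOT a) OR (NOT b AND NOT a)) AND a   — expand XOR
⇔ ((b AND a) OR (NOT b AND NOT a)) AND a   — double negation
⇔ (b AND a AND a) OR (NOT b AND NOT a AND a)   — distribute AND over OR
⇔ b AND a   — simplify

b AND a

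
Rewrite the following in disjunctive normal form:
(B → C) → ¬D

(B → C) → ¬D
≡ ¬(B → C) ∨ ¬D   [eliminate →]
≡ ¬(¬B ∨ C) ∨ ¬D   [eliminate →]
≡ (¬¬B ∧ ¬C) ∨ ¬D   [De Morgan]
≡ (B ∧ ¬C) ∨ ¬D   [double negation]

(B ∧ ¬C) ∨ ¬D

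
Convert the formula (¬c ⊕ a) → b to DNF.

(c ∧ ¬a) ∨ (a ∧ ¬c) ∨ b

(¬c ⊕ a) → b
≡ ¬(¬c ⊕ a) ∨ b   (eliminate →)
≡ ¬((¬c ∧ ¬a) ∨ (¬¬c ∧ a)) ∨ b   (expand ⊕)
≡ (¬(¬c ∧ ¬a) ∧ ¬(¬¬c ∧ a)) ∨ b   (De Morgan)
≡ ((¬¬c ∨ ¬¬a) ∧ ¬(¬¬c ∧ a)) ∨ b   (De Morgan)
≡ ((c ∨ ¬¬a) ∧ ¬(¬¬c ∧ a)) ∨ b   (double negation)
≡ ((c ∨ a) ∧ ¬(¬¬c ∧ a)) ∨ b   (double negation)
≡ ((c ∨ a) ∧ (¬¬¬c ∨ ¬a)) ∨ b   (De Morgan)
≡ ((c ∨ a) ∧ (¬c ∨ ¬a)) ∨ b   (double negation)
≡ (c ∧ ¬c) ∨ (c ∧ ¬a) ∨ (a ∧ ¬c) ∨ (a ∧ ¬a) ∨ b   (distribute ∧ over ∨)
≡ (c ∧ ¬a) ∨ (a ∧ ¬c) ∨ b   (simplify)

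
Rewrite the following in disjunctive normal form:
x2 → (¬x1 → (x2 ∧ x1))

x2 → (¬x1 → (x2 ∧ x1))
≡ ¬x2 ∨ (¬x1 → (x2 ∧ x1))   (eliminate →)
≡ ¬x2 ∨ ¬¬x1 ∨ (x2 ∧ x1)   (eliminate →)
≡ ¬x2 ∨ x1 ∨ (x2 ∧ x1)   (double negation)
≡ ¬x2 ∨ x1   (simplify)

¬x2 ∨ x1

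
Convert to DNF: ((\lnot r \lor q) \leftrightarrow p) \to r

(\lnot r \land \lnot p) \lor (q \land \lnot p) \lor r

((\lnot r \lor q) \leftrightarrow p) \to r
≡ \lnot ((\lnot r \lor q) \leftrightarrow p) \lor r   [eliminate \to]
≡ \lnot (((\lnot r \lor q) \to p) \land (p \to (\lnot r \lor q))) \lor r   [eliminate \leftrightarrow]
≡ \lnot ((\lnot (\lnot r \lor q) \lor p) \land (p \to (\lnot r \lor q))) \lor r   [eliminate \to]
≡ \lnot ((\lnot (\lnot r \lor q) \lor p) \land (\lnot p \lor \lnot r \lor q)) \lor r   [eliminate \to]
≡ \lnot (\lnot (\lnot r \lor q) \lor p) \lor \lnot (\lnot p \lor \lnot r \lor q) \lor r   [De Morgan]
≡ (\lnot \lnot (\lnot r \lor q) \land \lnot p) \lor \lnot (\lnot p \lor \lnot r \lor q) \lor r   [De Morgan]
≡ ((\lnot r \lor q) \land \lnot p) \lor \lnot (\lnot p \lor \lnot r \lor q) \lor r   [double negation]
≡ ((\lnot r \lor q) \land \lnot p) \lor (\lnot \lnot p \land \lnot \lnot r \land \lnot q) \lor r   [De Morgan]
≡ ((\lnot r \lor q) \land \lnot p) \lor (p \land \lnot \lnot r \land \lnot q) \lor r   [double negation]
≡ ((\lnot r \lor q) \land \lnot p) \lor (p \land r \land \lnot q) \lor r   [double negation]
≡ (\lnot r \land \lnot p) \lor (q \land \lnot p) \lor (p \land r \land \lnot q) \lor r   [distribute \land over \lor]
≡ (\lnot r \land \lnot p) \lor (q \land \lnot p) \lor r   [simplify]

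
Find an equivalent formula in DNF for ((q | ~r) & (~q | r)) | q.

((q | ~r) & (~q | r)) | q
≡ (q & ~q) | (q & r) | (~r & ~q) | (~r & r) | q   — distribute & over |
≡ (~r & ~q) | q   — simplify

(~r & ~q) | q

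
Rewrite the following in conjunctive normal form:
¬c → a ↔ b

(¬c ∨ b) ∧ (¬a ∨ b) ∧ (¬b ∨ c ∨ a)

¬c → a ↔ b
⇔ ((¬c → a) → b) ∧ (b → (¬c → a))   [eliminate ↔]
⇔ (¬(¬c → a) ∨ b) ∧ (b → (¬c → a))   [eliminate →]
⇔ (¬(¬¬c ∨ a) ∨ b) ∧ (b → (¬c → a))   [eliminate →]
⇔ (¬(¬¬c ∨ a) ∨ b) ∧ (¬b ∨ (¬c → a))   [eliminate →]
⇔ (¬(¬¬c ∨ a) ∨ b) ∧ (¬b ∨ ¬¬c ∨ a)   [eliminate →]
⇔ (¬¬¬c ∧ ¬a ∨ b) ∧ (¬b ∨ ¬¬c ∨ a)   [De Morgan]
⇔ (¬c ∧ ¬a ∨ b) ∧ (¬b ∨ ¬¬c ∨ a)   [double negation]
⇔ (¬c ∧ ¬a ∨ b) ∧ (¬b ∨ c ∨ a)   [double negation]
⇔ (¬c ∨ b) ∧ (¬a ∨ b) ∧ (¬b ∨ c ∨ a)   [distribute ∨ over ∧]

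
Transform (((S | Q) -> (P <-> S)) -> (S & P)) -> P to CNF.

~S | P

(((S | Q) -> (P <-> S)) -> (S & P)) -> P
= ~(((S | Q) -> (P <-> S)) -> (S & P)) | P   [eliminate ->]
= ~(~((S | Q) -> (P <-> S)) | (S & P)) | P   [eliminate ->]
= ~(~(~(S | Q) | (P <-> S)) | (S & P)) | P   [eliminate ->]
= ~(~(~(S | Q) | ((P -> S) & (S -> P))) | (S & P)) | P   [eliminate <->]
= ~(~(~(S | Q) | ((~P | S) & (S -> P))) | (S & P)) | P   [eliminate ->]
= ~(~(~(S | Q) | ((~P | S) & (~S | P))) | (S & P)) | P   [eliminate ->]
= (~~(~(S | Q) | ((~P | S) & (~S | P))) & ~(S & P)) | P   [De Morgan]
= ((~(S | Q) | ((~P | S) & (~S | P))) & ~(S & P)) | P   [double negation]
= (((~S & ~Q) | ((~P | S) & (~S | P))) & ~(S & P)) | P   [De Morgan]
= (((~S & ~Q) | ((~P | S) & (~S | P))) & (~S | ~P)) | P   [De Morgan]
= (~S | ~P | S | P) & (~S | ~S | P | P) & (~Q | ~P | S | P) & (~Q | ~S | P | P) & (~S | ~P | P)   [distribute | over &]
= ~S | P   [simplify]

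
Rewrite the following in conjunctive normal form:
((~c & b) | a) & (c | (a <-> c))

((~c & b) | a) & (c | (a <-> c))
⇔ ((~c & b) | a) & (c | ((a -> c) & (c -> a)))   [eliminate <->]
⇔ ((~c & b) | a) & (c | ((~a | c) & (c -> a)))   [eliminate ->]
⇔ ((~c & b) | a) & (c | ((~a | c) & (~c | a)))   [eliminate ->]
⇔ (~c | a) & (b | a) & (c | ~a | c) & (c | ~c | a)   [distribute | over &]
⇔ (~c | a) & (b | a) & (c | ~a)   [simplify]

(~c | a) & (b | a) & (c | ~a)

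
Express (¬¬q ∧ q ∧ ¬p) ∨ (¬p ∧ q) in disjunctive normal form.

q ∧ ¬p

(¬¬q ∧ q ∧ ¬p) ∨ (¬p ∧ q)
≡ (q ∧ q ∧ ¬p) ∨ (¬p ∧ q)   (double negation)
≡ q ∧ ¬p   (simplify)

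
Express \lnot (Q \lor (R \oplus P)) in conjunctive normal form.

\lnot (Q \lor (R \oplus P))
≡ \lnot (Q \lor ((R \lor P) \land \lnot (R \land P)))   [expand \oplus]
≡ \lnot Q \land \lnot ((R \lor P) \land \lnot (R \land P))   [De Morgan]
≡ \lnot Q \land (\lnot (R \lor P) \lor \lnot \lnot (R \land P))   [De Morgan]
≡ \lnot Q \land ((\lnot R \land \lnot P) \lor \lnot \lnot (R \land P))   [De Morgan]
≡ \lnot Q \land ((\lnot R \land \lnot P) \lor (R \land P))   [double negation]
≡ \lnot Q \land (\lnot R \lor R) \land (\lnot R \lor P) \land (\lnot P \lor R) \land (\lnot P \lor P)   [distribute \lor over \land]
≡ \lnot Q \land (\lnot R \lor P) \land (\lnot P \lor R)   [simplify]

\lnot Q \land (\lnot R \lor P) \land (\lnot P \lor R)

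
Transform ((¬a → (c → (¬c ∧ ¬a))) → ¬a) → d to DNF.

((¬a → (c → (¬c ∧ ¬a))) → ¬a) → d
≡ ¬((¬a → (c → (¬c ∧ ¬a))) → ¬a) ∨ d   [eliminate →]
≡ ¬(¬(¬a → (c → (¬c ∧ ¬a))) ∨ ¬a) ∨ d   [eliminate →]
≡ ¬(¬(¬¬a ∨ (c → (¬c ∧ ¬a))) ∨ ¬a) ∨ d   [eliminate →]
≡ ¬(¬(¬¬a ∨ ¬c ∨ (¬c ∧ ¬a)) ∨ ¬a) ∨ d   [eliminate →]
≡ (¬¬(¬¬a ∨ ¬c ∨ (¬c ∧ ¬a)) ∧ ¬¬a) ∨ d   [De Morgan]
≡ ((¬¬a ∨ ¬c ∨ (¬c ∧ ¬a)) ∧ ¬¬a) ∨ d   [double negation]
≡ ((a ∨ ¬c ∨ (¬c ∧ ¬a)) ∧ ¬¬a) ∨ d   [double negation]
≡ ((a ∨ ¬c ∨ (¬c ∧ ¬a)) ∧ a) ∨ d   [double negation]
≡ (a ∧ a) ∨ (¬c ∧ a) ∨ (¬c ∧ ¬a ∧ a) ∨ d   [distribute ∧ over ∨]
≡ a ∨ d   [simplify]

a ∨ d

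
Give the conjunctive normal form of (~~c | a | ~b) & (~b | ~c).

(~~c | a | ~b) & (~b | ~c)
≡ (c | a | ~b) & (~b | ~c)   [double negation]

(c | a | ~b) & (~b | ~c)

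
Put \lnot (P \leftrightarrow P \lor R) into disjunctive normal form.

R \land \lnot P

\lnot (P \leftrightarrow P \lor R)
≡ \lnot ((P \to P \lor R) \land (P \lor R \to P))   [eliminate \leftrightarrow]
≡ \lnot ((\lnot P \lor P \lor R) \land (P \lor R \to P))   [eliminate \to]
≡ \lnot ((\lnot P \lor P \lor R) \land (\lnot (P \lor R) \lor P))   [eliminate \to]
≡ \lnot (\lnot P \lor P \lor R) \lor \lnot (\lnot (P \lor R) \lor P)   [De Morgan]
≡ \lnot \lnot P \land \lnot P \land \lnot R \lor \lnot (\lnot (P \lor R) \lor P)   [De Morgan]
≡ P \land \lnot P \land \lnot R \lor \lnot (\lnot (P \lor R) \lor P)   [double negation]
≡ P \land \lnot P \land \lnot R \lor \lnot \lnot (P \lor R) \land \lnot P   [De Morgan]
≡ P \land \lnot P \land \lnot R \lor (P \lor R) \land \lnot P   [double negation]
≡ P \land \lnot P \land \lnot R \lor P \land \lnot P \lor R \land \lnot P   [distribute \land over \lor]
≡ R \land \lnot P   [simplify]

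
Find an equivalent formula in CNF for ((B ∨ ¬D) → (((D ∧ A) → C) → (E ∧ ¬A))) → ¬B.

(¬D ∨ ¬A ∨ C ∨ ¬B) ∧ (¬E ∨ A ∨ ¬B)

((B ∨ ¬D) → (((D ∧ A) → C) → (E ∧ ¬A))) → ¬B
≡ ¬((B ∨ ¬D) → (((D ∧ A) → C) → (E ∧ ¬A))) ∨ ¬B   [eliminate →]
≡ ¬(¬(B ∨ ¬D) ∨ (((D ∧ A) → C) → (E ∧ ¬A))) ∨ ¬B   [eliminate →]
≡ ¬(¬(B ∨ ¬D) ∨ ¬((D ∧ A) → C) ∨ (E ∧ ¬A)) ∨ ¬B   [eliminate →]
≡ ¬(¬(B ∨ ¬D) ∨ ¬(¬(D ∧ A) ∨ C) ∨ (E ∧ ¬A)) ∨ ¬B   [eliminate →]
≡ (¬¬(B ∨ ¬D) ∧ ¬¬(¬(D ∧ A) ∨ C) ∧ ¬(E ∧ ¬A)) ∨ ¬B   [De Morgan]
≡ ((B ∨ ¬D) ∧ ¬¬(¬(D ∧ A) ∨ C) ∧ ¬(E ∧ ¬A)) ∨ ¬B   [double negation]
≡ ((B ∨ ¬D) ∧ (¬(D ∧ A) ∨ C) ∧ ¬(E ∧ ¬A)) ∨ ¬B   [double negation]
≡ ((B ∨ ¬D) ∧ (¬D ∨ ¬A ∨ C) ∧ ¬(E ∧ ¬A)) ∨ ¬B   [De Morgan]
≡ ((B ∨ ¬D) ∧ (¬D ∨ ¬A ∨ C) ∧ (¬E ∨ ¬¬A)) ∨ ¬B   [De Morgan]
≡ ((B ∨ ¬D) ∧ (¬D ∨ ¬A ∨ C) ∧ (¬E ∨ A)) ∨ ¬B   [double negation]
≡ (B ∨ ¬D ∨ ¬B) ∧ (¬D ∨ ¬A ∨ C ∨ ¬B) ∧ (¬E ∨ A ∨ ¬B)   [distribute ∨ over ∧]
≡ (¬D ∨ ¬A ∨ C ∨ ¬B) ∧ (¬E ∨ A ∨ ¬B)   [simplify]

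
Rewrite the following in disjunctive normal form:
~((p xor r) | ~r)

~((p xor r) | ~r)
= ~((p & ~r) | (~p & r) | ~r)   (expand xor)
= ~(p & ~r) & ~(~p & r) & ~~r   (De Morgan)
= (~p | ~~r) & ~(~p & r) & ~~r   (De Morgan)
= (~p | r) & ~(~p & r) & ~~r   (double negation)
= (~p | r) & (~~p | ~r) & ~~r   (De Morgan)
= (~p | r) & (p | ~r) & ~~r   (double negation)
= (~p | r) & (p | ~r) & r   (double negation)
= (~p & p & r) | (~p & ~r & r) | (r & p & r) | (r & ~r & r)   (distribute & over |)
= r & p   (simplify)

r & p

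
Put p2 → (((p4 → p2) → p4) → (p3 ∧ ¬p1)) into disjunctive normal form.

p2 → (((p4 → p2) → p4) → (p3 ∧ ¬p1))
≡ ¬p2 ∨ (((p4 → p2) → p4) → (p3 ∧ ¬p1))   — eliminate →
≡ ¬p2 ∨ ¬((p4 → p2) → p4) ∨ (p3 ∧ ¬p1)   — eliminate →
≡ ¬p2 ∨ ¬(¬(p4 → p2) ∨ p4) ∨ (p3 ∧ ¬p1)   — eliminate →
≡ ¬p2 ∨ ¬(¬(¬p4 ∨ p2) ∨ p4) ∨ (p3 ∧ ¬p1)   — eliminate →
≡ ¬p2 ∨ (¬¬(¬p4 ∨ p2) ∧ ¬p4) ∨ (p3 ∧ ¬p1)   — De Morgan
≡ ¬p2 ∨ ((¬p4 ∨ p2) ∧ ¬p4) ∨ (p3 ∧ ¬p1)   — double negation
≡ ¬p2 ∨ (¬p4 ∧ ¬p4) ∨ (p2 ∧ ¬p4) ∨ (p3 ∧ ¬p1)   — distribute ∧ over ∨
≡ ¬p2 ∨ ¬p4 ∨ (p3 ∧ ¬p1)   — simplify

¬p2 ∨ ¬p4 ∨ (p3 ∧ ¬p1)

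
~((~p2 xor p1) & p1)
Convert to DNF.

(p1 & ~p2) | ~p1

~((~p2 xor p1) & p1)
≡ ~(((~p2 & ~p1) | (~~p2 & p1)) & p1)   [expand xor]
≡ ~((~p2 & ~p1) | (~~p2 & p1)) | ~p1   [De Morgan]
≡ (~(~p2 & ~p1) & ~(~~p2 & p1)) | ~p1   [De Morgan]
≡ ((~~p2 | ~~p1) & ~(~~p2 & p1)) | ~p1   [De Morgan]
≡ ((p2 | ~~p1) & ~(~~p2 & p1)) | ~p1   [double negation]
≡ ((p2 | p1) & ~(~~p2 & p1)) | ~p1   [double negation]
≡ ((p2 | p1) & (~~~p2 | ~p1)) | ~p1   [De Morgan]
≡ ((p2 | p1) & (~p2 | ~p1)) | ~p1   [double negation]
≡ (p2 & ~p2) | (p2 & ~p1) | (p1 & ~p2) | (p1 & ~p1) | ~p1   [distribute & over |]
≡ (p1 & ~p2) | ~p1   [simplify]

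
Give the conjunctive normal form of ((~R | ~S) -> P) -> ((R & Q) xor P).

(~R | ~S | Q | P) & (~P | ~R | ~Q)

((~R | ~S) -> P) -> ((R & Q) xor P)
≡ ~((~R | ~S) -> P) | ((R & Q) xor P)   (eliminate ->)
≡ ~(~(~R | ~S) | P) | ((R & Q) xor P)   (eliminate ->)
≡ ~(~(~R | ~S) | P) | (((R & Q) | P) & ~(R & Q & P))   (expand xor)
≡ (~~(~R | ~S) & ~P) | (((R & Q) | P) & ~(R & Q & P))   (De Morgan)
≡ ((~R | ~S) & ~P) | (((R & Q) | P) & ~(R & Q & P))   (double negation)
≡ ((~R | ~S) & ~P) | (((R & Q) | P) & (~R | ~Q | ~P))   (De Morgan)
≡ (~R | ~S | R | P) & (~R | ~S | Q | P) & (~R | ~S | ~R | ~Q | ~P) & (~P | R | P) & (~P | Q | P) & (~P | ~R | ~Q | ~P)   (distribute | over &)
≡ (~R | ~S | Q | P) & (~P | ~R | ~Q)   (simplify)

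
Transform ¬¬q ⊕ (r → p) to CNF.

¬¬q ⊕ (r → p)
= (¬¬q ∨ (r → p)) ∧ ¬(¬¬q ∧ (r → p))   [expand ⊕]
= (¬¬q ∨ ¬r ∨ p) ∧ ¬(¬¬q ∧ (r → p))   [eliminate →]
= (¬¬q ∨ ¬r ∨ p) ∧ ¬(¬¬q ∧ (¬r ∨ p))   [eliminate →]
= (q ∨ ¬r ∨ p) ∧ ¬(¬¬q ∧ (¬r ∨ p))   [double negation]
= (q ∨ ¬r ∨ p) ∧ (¬¬¬q ∨ ¬(¬r ∨ p))   [De Morgan]
= (q ∨ ¬r ∨ p) ∧ (¬q ∨ ¬(¬r ∨ p))   [double negation]
= (q ∨ ¬r ∨ p) ∧ (¬q ∨ (¬¬r ∧ ¬p))   [De Morgan]
= (q ∨ ¬r ∨ p) ∧ (¬q ∨ (r ∧ ¬p))   [double negation]
= (q ∨ ¬r ∨ p) ∧ (¬q ∨ r) ∧ (¬q ∨ ¬p)   [distribute ∨ over ∧]

(q ∨ ¬r ∨ p) ∧ (¬q ∨ r) ∧ (¬q ∨ ¬p)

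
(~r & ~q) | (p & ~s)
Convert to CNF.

(~r | p) & (~r | ~s) & (~q | p) & (~q | ~s)

(~r & ~q) | (p & ~s)
= (~r | p) & (~r | ~s) & (~q | p) & (~q | ~s)   [distribute | over &]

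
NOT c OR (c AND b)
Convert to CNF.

NOT c OR (c AND b)
≡ (NOT c OR c) AND (NOT c OR b)   (distribute OR over AND)
≡ NOT c OR b   (simplify)

NOT c OR b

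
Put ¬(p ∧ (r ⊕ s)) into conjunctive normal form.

(¬p ∨ ¬r ∨ s) ∧ (¬p ∨ ¬s ∨ r)

¬(p ∧ (r ⊕ s))
≡ ¬(p ∧ (r ∨ s) ∧ ¬(r ∧ s))   [expand ⊕]
≡ ¬p ∨ ¬(r ∨ s) ∨ ¬¬(r ∧ s)   [De Morgan]
≡ ¬p ∨ (¬r ∧ ¬s) ∨ ¬¬(r ∧ s)   [De Morgan]
≡ ¬p ∨ (¬r ∧ ¬s) ∨ (r ∧ s)   [double negation]
≡ (¬p ∨ ¬r ∨ r) ∧ (¬p ∨ ¬r ∨ s) ∧ (¬p ∨ ¬s ∨ r) ∧ (¬p ∨ ¬s ∨ s)   [distribute ∨ over ∧]
≡ (¬p ∨ ¬r ∨ s) ∧ (¬p ∨ ¬s ∨ r)   [simplify]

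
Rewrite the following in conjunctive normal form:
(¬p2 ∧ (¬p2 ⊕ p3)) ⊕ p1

(¬p2 ∨ p1) ∧ (p2 ∨ ¬p3 ∨ p1) ∧ (p2 ∨ p3 ∨ ¬p1)

(¬p2 ∧ (¬p2 ⊕ p3)) ⊕ p1
≡ ((¬p2 ∧ (¬p2 ⊕ p3)) ∨ p1) ∧ ¬(¬p2 ∧ (¬p2 ⊕ p3) ∧ p1)   [expand ⊕]
≡ ((¬p2 ∧ (¬p2 ∨ p3) ∧ ¬(¬p2 ∧ p3)) ∨ p1) ∧ ¬(¬p2 ∧ (¬p2 ⊕ p3) ∧ p1)   [expand ⊕]
≡ ((¬p2 ∧ (¬p2 ∨ p3) ∧ ¬(¬p2 ∧ p3)) ∨ p1) ∧ ¬(¬p2 ∧ (¬p2 ∨ p3) ∧ ¬(¬p2 ∧ p3) ∧ p1)   [expand ⊕]
≡ ((¬p2 ∧ (¬p2 ∨ p3) ∧ (¬¬p2 ∨ ¬p3)) ∨ p1) ∧ ¬(¬p2 ∧ (¬p2 ∨ p3) ∧ ¬(¬p2 ∧ p3) ∧ p1)   [De Morgan]
≡ ((¬p2 ∧ (¬p2 ∨ p3) ∧ (p2 ∨ ¬p3)) ∨ p1) ∧ ¬(¬p2 ∧ (¬p2 ∨ p3) ∧ ¬(¬p2 ∧ p3) ∧ p1)   [double negation]
≡ ((¬p2 ∧ (¬p2 ∨ p3) ∧ (p2 ∨ ¬p3)) ∨ p1) ∧ (¬¬p2 ∨ ¬(¬p2 ∨ p3) ∨ ¬¬(¬p2 ∧ p3) ∨ ¬p1)   [De Morgan]
≡ ((¬p2 ∧ (¬p2 ∨ p3) ∧ (p2 ∨ ¬p3)) ∨ p1) ∧ (p2 ∨ ¬(¬p2 ∨ p3) ∨ ¬¬(¬p2 ∧ p3) ∨ ¬p1)   [double negation]
≡ ((¬p2 ∧ (¬p2 ∨ p3) ∧ (p2 ∨ ¬p3)) ∨ p1) ∧ (p2 ∨ (¬¬p2 ∧ ¬p3) ∨ ¬¬(¬p2 ∧ p3) ∨ ¬p1)   [De Morgan]
≡ ((¬p2 ∧ (¬p2 ∨ p3) ∧ (p2 ∨ ¬p3)) ∨ p1) ∧ (p2 ∨ (p2 ∧ ¬p3) ∨ ¬¬(¬p2 ∧ p3) ∨ ¬p1)   [double negation]
≡ ((¬p2 ∧ (¬p2 ∨ p3) ∧ (p2 ∨ ¬p3)) ∨ p1) ∧ (p2 ∨ (p2 ∧ ¬p3) ∨ (¬p2 ∧ p3) ∨ ¬p1)   [double negation]
≡ (¬p2 ∨ p1) ∧ (¬p2 ∨ p3 ∨ p1) ∧ (p2 ∨ ¬p3 ∨ p1) ∧ (p2 ∨ p2 ∨ ¬p2 ∨ ¬p1) ∧ (p2 ∨ p2 ∨ p3 ∨ ¬p1) ∧ (p2 ∨ ¬p3 ∨ ¬p2 ∨ ¬p1) ∧ (p2 ∨ ¬p3 ∨ p3 ∨ ¬p1)   [distribute ∨ over ∧]
≡ (¬p2 ∨ p1) ∧ (p2 ∨ ¬p3 ∨ p1) ∧ (p2 ∨ p3 ∨ ¬p1)   [simplify]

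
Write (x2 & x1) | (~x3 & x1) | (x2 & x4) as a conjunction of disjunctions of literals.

(x2 & x1) | (~x3 & x1) | (x2 & x4)
≡ (x2 | ~x3 | x2) & (x2 | ~x3 | x4) & (x2 | x1 | x2) & (x2 | x1 | x4) & (x1 | ~x3 | x2) & (x1 | ~x3 | x4) & (x1 | x1 | x2) & (x1 | x1 | x4)
≡ (x2 | ~x3) & (x2 | x1) & (x1 | x4)

(x2 | ~x3) & (x2 | x1) & (x1 | x4)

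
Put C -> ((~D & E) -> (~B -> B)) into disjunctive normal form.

C -> ((~D & E) -> (~B -> B))
≡ ~C | ((~D & E) -> (~B -> B))   (eliminate ->)
≡ ~C | ~(~D & E) | (~B -> B)   (eliminate ->)
≡ ~C | ~(~D & E) | ~~B | B   (eliminate ->)
≡ ~C | ~~D | ~E | ~~B | B   (De Morgan)
≡ ~C | D | ~E | ~~B | B   (double negation)
≡ ~C | D | ~E | B | B   (double negation)
≡ ~C | D | ~E | B   (simplify)

~C | D | ~E | B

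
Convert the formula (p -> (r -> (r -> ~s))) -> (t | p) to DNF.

(p -> (r -> (r -> ~s))) -> (t | p)
≡ ~(p -> (r -> (r -> ~s))) | t | p   [eliminate ->]
≡ ~(~p | (r -> (r -> ~s))) | t | p   [eliminate ->]
≡ ~(~p | ~r | (r -> ~s)) | t | p   [eliminate ->]
≡ ~(~p | ~r | ~r | ~s) | t | p   [eliminate ->]
≡ (~~p & ~~r & ~~r & ~~s) | t | p   [De Morgan]
≡ (p & ~~r & ~~r & ~~s) | t | p   [double negation]
≡ (p & r & ~~r & ~~s) | t | p   [double negation]
≡ (p & r & r & ~~s) | t | p   [double negation]
≡ (p & r & r & s) | t | p   [double negation]
≡ t | p   [simplify]

t | p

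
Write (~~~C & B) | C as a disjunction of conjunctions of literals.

(~~~C & B) | C
⇔ (~C & B) | C   (double negation)

(~C & B) | C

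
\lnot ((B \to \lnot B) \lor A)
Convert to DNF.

\lnot ((B \to \lnot B) \lor A)
≡ \lnot (\lnot B \lor \lnot B \lor A)   [eliminate \to]
≡ \lnot \lnot B \land \lnot \lnot B \land \lnot A   [De Morgan]
≡ B \land \lnot \lnot B \land \lnot A   [double negation]
≡ B \land B \land \lnot A   [double negation]
≡ B \land \lnot A   [simplify]

B \land \lnot A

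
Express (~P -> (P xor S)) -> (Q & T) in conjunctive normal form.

(~P | Q) & (~P | T) & (~S | P | Q) & (~S | P | T)

(~P -> (P xor S)) -> (Q & T)
≡ ~(~P -> (P xor S)) | (Q & T)   [eliminate ->]
≡ ~(~~P | (P xor S)) | (Q & T)   [eliminate ->]
≡ ~(~~P | ((P | S) & ~(P & S))) | (Q & T)   [expand xor]
≡ (~~~P & ~((P | S) & ~(P & S))) | (Q & T)   [De Morgan]
≡ (~P & ~((P | S) & ~(P & S))) | (Q & T)   [double negation]
≡ (~P & (~(P | S) | ~~(P & S))) | (Q & T)   [De Morgan]
≡ (~P & ((~P & ~S) | ~~(P & S))) | (Q & T)   [De Morgan]
≡ (~P & ((~P & ~S) | (P & S))) | (Q & T)   [double negation]
≡ (~P | Q) & (~P | T) & (~P | P | Q) & (~P | P | T) & (~P | S | Q) & (~P | S | T) & (~S | P | Q) & (~S | P | T) & (~S | S | Q) & (~S | S | T)   [distribute | over &]
≡ (~P | Q) & (~P | T) & (~S | P | Q) & (~S | P | T)   [simplify]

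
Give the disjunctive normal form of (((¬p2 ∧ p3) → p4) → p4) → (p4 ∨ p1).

(((¬p2 ∧ p3) → p4) → p4) → (p4 ∨ p1)
≡ ¬(((¬p2 ∧ p3) → p4) → p4) ∨ p4 ∨ p1   (eliminate →)
≡ ¬(¬((¬p2 ∧ p3) → p4) ∨ p4) ∨ p4 ∨ p1   (eliminate →)
≡ ¬(¬(¬(¬p2 ∧ p3) ∨ p4) ∨ p4) ∨ p4 ∨ p1   (eliminate →)
≡ (¬¬(¬(¬p2 ∧ p3) ∨ p4) ∧ ¬p4) ∨ p4 ∨ p1   (De Morgan)
≡ ((¬(¬p2 ∧ p3) ∨ p4) ∧ ¬p4) ∨ p4 ∨ p1   (double negation)
≡ ((¬¬p2 ∨ ¬p3 ∨ p4) ∧ ¬p4) ∨ p4 ∨ p1   (De Morgan)
≡ ((p2 ∨ ¬p3 ∨ p4) ∧ ¬p4) ∨ p4 ∨ p1   (double negation)
≡ (p2 ∧ ¬p4) ∨ (¬p3 ∧ ¬p4) ∨ (p4 ∧ ¬p4) ∨ p4 ∨ p1   (distribute ∧ over ∨)
≡ (p2 ∧ ¬p4) ∨ (¬p3 ∧ ¬p4) ∨ p4 ∨ p1   (simplify)

(p2 ∧ ¬p4) ∨ (¬p3 ∧ ¬p4) ∨ p4 ∨ p1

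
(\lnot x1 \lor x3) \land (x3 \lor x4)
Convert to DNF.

(\lnot x1 \land x4) \lor x3

(\lnot x1 \lor x3) \land (x3 \lor x4)
⇔ (\lnot x1 \land x3) \lor (\lnot x1 \land x4) \lor (x3 \land x3) \lor (x3 \land x4)
⇔ (\lnot x1 \land x4) \lor x3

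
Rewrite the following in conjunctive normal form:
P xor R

(P | R) & (~P | ~R)

P xor R
≡ (P | R) & ~(P & R)   [expand xor]
≡ (P | R) & (~P | ~R)   [De Morgan]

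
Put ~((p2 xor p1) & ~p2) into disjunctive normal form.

(~p2 & ~p1) | p2

~((p2 xor p1) & ~p2)
≡ ~(((p2 & ~p1) | (~p2 & p1)) & ~p2)   [expand xor]
≡ ~((p2 & ~p1) | (~p2 & p1)) | ~~p2   [De Morgan]
≡ (~(p2 & ~p1) & ~(~p2 & p1)) | ~~p2   [De Morgan]
≡ ((~p2 | ~~p1) & ~(~p2 & p1)) | ~~p2   [De Morgan]
≡ ((~p2 | p1) & ~(~p2 & p1)) | ~~p2   [double negation]
≡ ((~p2 | p1) & (~~p2 | ~p1)) | ~~p2   [De Morgan]
≡ ((~p2 | p1) & (p2 | ~p1)) | ~~p2   [double negation]
≡ ((~p2 | p1) & (p2 | ~p1)) | p2   [double negation]
≡ (~p2 & p2) | (~p2 & ~p1) | (p1 & p2) | (p1 & ~p1) | p2   [distribute & over |]
≡ (~p2 & ~p1) | p2   [simplify]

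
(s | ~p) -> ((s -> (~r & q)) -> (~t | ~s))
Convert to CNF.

~s | r | ~q | ~t

(s | ~p) -> ((s -> (~r & q)) -> (~t | ~s))
≡ ~(s | ~p) | ((s -> (~r & q)) -> (~t | ~s))   [eliminate ->]
≡ ~(s | ~p) | ~(s -> (~r & q)) | ~t | ~s   [eliminate ->]
≡ ~(s | ~p) | ~(~s | (~r & q)) | ~t | ~s   [eliminate ->]
≡ (~s & ~~p) | ~(~s | (~r & q)) | ~t | ~s   [De Morgan]
≡ (~s & p) | ~(~s | (~r & q)) | ~t | ~s   [double negation]
≡ (~s & p) | (~~s & ~(~r & q)) | ~t | ~s   [De Morgan]
≡ (~s & p) | (s & ~(~r & q)) | ~t | ~s   [double negation]
≡ (~s & p) | (s & (~~r | ~q)) | ~t | ~s   [De Morgan]
≡ (~s & p) | (s & (r | ~q)) | ~t | ~s   [double negation]
≡ (~s | s | ~t | ~s) & (~s | r | ~q | ~t | ~s) & (p | s | ~t | ~s) & (p | r | ~q | ~t | ~s)   [distribute | over &]
≡ ~s | r | ~q | ~t   [simplify]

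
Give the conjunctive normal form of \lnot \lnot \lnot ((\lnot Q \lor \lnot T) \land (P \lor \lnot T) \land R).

\lnot \lnot \lnot ((\lnot Q \lor \lnot T) \land (P \lor \lnot T) \land R)
= \lnot ((\lnot Q \lor \lnot T) \land (P \lor \lnot T) \land R)   — double negation
= \lnot (\lnot Q \lor \lnot T) \lor \lnot (P \lor \lnot T) \lor \lnot R   — De Morgan
= (\lnot \lnot Q \land \lnot \lnot T) \lor \lnot (P \lor \lnot T) \lor \lnot R   — De Morgan
= (Q \land \lnot \lnot T) \lor \lnot (P \lor \lnot T) \lor \lnot R   — double negation
= (Q \land T) \lor \lnot (P \lor \lnot T) \lor \lnot R   — double negation
= (Q \land T) \lor (\lnot P \land \lnot \lnot T) \lor \lnot R   — De Morgan
= (Q \land T) \lor (\lnot P \land T) \lor \lnot R   — double negation
= (Q \lor \lnot P \lor \lnot R) \land (Q \lor T \lor \lnot R) \land (T \lor \lnot P \lor \lnot R) \land (T \lor T \lor \lnot R)   — distribute \lor over \land
= (Q \lor \lnot P \lor \lnot R) \land (T \lor \lnot R)   — simplify

(Q \lor \lnot P \lor \lnot R) \land (T \lor \lnot R)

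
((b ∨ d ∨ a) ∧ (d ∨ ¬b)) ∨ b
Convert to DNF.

((b ∨ d ∨ a) ∧ (d ∨ ¬b)) ∨ b
≡ (b ∧ d) ∨ (b ∧ ¬b) ∨ (d ∧ d) ∨ (d ∧ ¬b) ∨ (a ∧ d) ∨ (a ∧ ¬b) ∨ b
≡ d ∨ (a ∧ ¬b) ∨ b

d ∨ (a ∧ ¬b) ∨ b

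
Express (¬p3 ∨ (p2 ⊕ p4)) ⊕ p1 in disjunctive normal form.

(¬p3 ∧ ¬p1) ∨ (p2 ∧ ¬p4 ∧ ¬p1) ∨ (¬p2 ∧ p4 ∧ ¬p1) ∨ (p3 ∧ ¬p2 ∧ ¬p4 ∧ p1) ∨ (p3 ∧ p4 ∧ p2 ∧ p1)

(¬p3 ∨ (p2 ⊕ p4)) ⊕ p1
⇔ ((¬p3 ∨ (p2 ⊕ p4)) ∧ ¬p1) ∨ (¬(¬p3 ∨ (p2 ⊕ p4)) ∧ p1)   [expand ⊕]
⇔ ((¬p3 ∨ (p2 ∧ ¬p4) ∨ (¬p2 ∧ p4)) ∧ ¬p1) ∨ (¬(¬p3 ∨ (p2 ⊕ p4)) ∧ p1)   [expand ⊕]
⇔ ((¬p3 ∨ (p2 ∧ ¬p4) ∨ (¬p2 ∧ p4)) ∧ ¬p1) ∨ (¬(¬p3 ∨ (p2 ∧ ¬p4) ∨ (¬p2 ∧ p4)) ∧ p1)   [expand ⊕]
⇔ ((¬p3 ∨ (p2 ∧ ¬p4) ∨ (¬p2 ∧ p4)) ∧ ¬p1) ∨ (¬¬p3 ∧ ¬(p2 ∧ ¬p4) ∧ ¬(¬p2 ∧ p4) ∧ p1)   [De Morgan]
⇔ ((¬p3 ∨ (p2 ∧ ¬p4) ∨ (¬p2 ∧ p4)) ∧ ¬p1) ∨ (p3 ∧ ¬(p2 ∧ ¬p4) ∧ ¬(¬p2 ∧ p4) ∧ p1)   [double negation]
⇔ ((¬p3 ∨ (p2 ∧ ¬p4) ∨ (¬p2 ∧ p4)) ∧ ¬p1) ∨ (p3 ∧ (¬p2 ∨ ¬¬p4) ∧ ¬(¬p2 ∧ p4) ∧ p1)   [De Morgan]
⇔ ((¬p3 ∨ (p2 ∧ ¬p4) ∨ (¬p2 ∧ p4)) ∧ ¬p1) ∨ (p3 ∧ (¬p2 ∨ p4) ∧ ¬(¬p2 ∧ p4) ∧ p1)   [double negation]
⇔ ((¬p3 ∨ (p2 ∧ ¬p4) ∨ (¬p2 ∧ p4)) ∧ ¬p1) ∨ (p3 ∧ (¬p2 ∨ p4) ∧ (¬¬p2 ∨ ¬p4) ∧ p1)   [De Morgan]
⇔ ((¬p3 ∨ (p2 ∧ ¬p4) ∨ (¬p2 ∧ p4)) ∧ ¬p1) ∨ (p3 ∧ (¬p2 ∨ p4) ∧ (p2 ∨ ¬p4) ∧ p1)   [double negation]
⇔ (¬p3 ∧ ¬p1) ∨ (p2 ∧ ¬p4 ∧ ¬p1) ∨ (¬p2 ∧ p4 ∧ ¬p1) ∨ (p3 ∧ ¬p2 ∧ p2 ∧ p1) ∨ (p3 ∧ ¬p2 ∧ ¬p4 ∧ p1) ∨ (p3 ∧ p4 ∧ p2 ∧ p1) ∨ (p3 ∧ p4 ∧ ¬p4 ∧ p1)   [distribute ∧ over ∨]
⇔ (¬p3 ∧ ¬p1) ∨ (p2 ∧ ¬p4 ∧ ¬p1) ∨ (¬p2 ∧ p4 ∧ ¬p1) ∨ (p3 ∧ ¬p2 ∧ ¬p4 ∧ p1) ∨ (p3 ∧ p4 ∧ p2 ∧ p1)   [simplify]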